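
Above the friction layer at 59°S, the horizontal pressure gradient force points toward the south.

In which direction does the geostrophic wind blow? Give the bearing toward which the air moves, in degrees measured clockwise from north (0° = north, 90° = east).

The pressure-gradient force points toward the south (bearing 180°).
Geostrophic balance: in the Southern Hemisphere the Coriolis force deflects motion to the left, so the geostrophic wind blows 90° to the left of the pressure-gradient force (low pressure on the right).
Rotating 180° by 90° counterclockwise gives 090° — the wind blows toward the east.

090°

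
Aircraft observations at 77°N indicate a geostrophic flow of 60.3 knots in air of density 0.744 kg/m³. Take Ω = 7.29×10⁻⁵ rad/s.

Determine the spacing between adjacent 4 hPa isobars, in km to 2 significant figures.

120 km

Coriolis parameter at 77°N:
f = 2Ω sin φ = 2 × 7.29×10⁻⁵ × sin 77° = 1.42×10⁻⁴ s⁻¹
Wind speed in SI: 60.3 knots = 31.0 m/s
Geostrophic balance rearranged: |∂P/∂n| = f ρ V_g
|∂P/∂n| = 1.42×10⁻⁴ × 0.744 × 31.0 = 3.28×10⁻³ Pa/m
Isobar spacing: Δn = ΔP/|∂P/∂n| = 400 Pa / 3.28×10⁻³ Pa/m = 121997 m ≈ 120 km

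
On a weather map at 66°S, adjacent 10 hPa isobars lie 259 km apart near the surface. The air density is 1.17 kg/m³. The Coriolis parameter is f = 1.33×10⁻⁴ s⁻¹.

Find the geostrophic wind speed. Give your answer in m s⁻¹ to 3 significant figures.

Pressure gradient: |∂P/∂n| = 1000 Pa / 259000 m = 3.86×10⁻³ Pa/m
Geostrophic balance (pressure-gradient force = Coriolis force):
V_g = (1/(fρ)) |∂P/∂n| = 3.86×10⁻³ / (1.33×10⁻⁴ × 1.17) = 24.8 m/s

24.8 m s⁻¹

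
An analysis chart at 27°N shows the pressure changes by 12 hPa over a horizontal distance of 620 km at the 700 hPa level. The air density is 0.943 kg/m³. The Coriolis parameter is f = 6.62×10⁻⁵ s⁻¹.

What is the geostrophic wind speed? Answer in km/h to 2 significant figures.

Pressure gradient: |∂P/∂n| = 1200 Pa / 620000 m = 1.94×10⁻³ Pa/m
Geostrophic balance (pressure-gradient force = Coriolis force):
V_g = (1/(fρ)) |∂P/∂n| = 1.94×10⁻³ / (6.62×10⁻⁵ × 0.943) = 31.0 m/s
Converting: 31.0 m/s × 3.6 = 110 km/h

110 km/h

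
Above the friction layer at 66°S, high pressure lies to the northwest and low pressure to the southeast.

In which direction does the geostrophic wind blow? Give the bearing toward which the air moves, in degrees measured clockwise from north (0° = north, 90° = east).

045°

The pressure-gradient force points toward the southeast (bearing 135°).
Geostrophic balance: in the Southern Hemisphere the Coriolis force deflects motion to the left, so the geostrophic wind blows 90° to the left of the pressure-gradient force (low pressure on the right).
Rotating 135° by 90° counterclockwise gives 045° — the wind blows toward the northeast.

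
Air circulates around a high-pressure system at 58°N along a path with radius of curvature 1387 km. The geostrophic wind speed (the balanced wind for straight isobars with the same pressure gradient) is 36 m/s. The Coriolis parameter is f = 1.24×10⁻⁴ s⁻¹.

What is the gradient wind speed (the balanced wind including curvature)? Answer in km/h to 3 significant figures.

Around a high, pressure-gradient force acts outward with centrifugal, so Coriolis balances both:
fV = (1/ρ)|∂P/∂n| + V²/R  →  V² − fR·V + fR·V_g = 0
With fR = 1.24×10⁻⁴ × 1387×10³ m = 172 m/s:
V = [fR − √((fR)² − 4 fR V_g)]/2 = [172 − √(172² − 4×172×36)]/2 = 51.3 m/s
Supergeostrophic (V > V_g = 36 m/s), as expected around a high.
Converting: 51.3 m/s × 3.6 = 185 km/h

185 km/h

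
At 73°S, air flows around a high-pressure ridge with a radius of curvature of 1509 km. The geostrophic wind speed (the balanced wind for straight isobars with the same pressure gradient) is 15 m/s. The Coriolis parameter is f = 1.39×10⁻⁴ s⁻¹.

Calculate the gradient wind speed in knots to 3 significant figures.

Around a high, pressure-gradient force acts outward with centrifugal, so Coriolis balances both:
fV = (1/ρ)|∂P/∂n| + V²/R  →  V² − fR·V + fR·V_g = 0
With fR = 1.39×10⁻⁴ × 1509×10³ m = 210 m/s:
V = [fR − √((fR)² − 4 fR V_g)]/2 = [210 − √(210² − 4×210×15)]/2 = 16.3 m/s
Supergeostrophic (V > V_g = 15 m/s), as expected around a high.
Converting: 16.3 m/s × 1.944 = 31.6 knots

31.6 knots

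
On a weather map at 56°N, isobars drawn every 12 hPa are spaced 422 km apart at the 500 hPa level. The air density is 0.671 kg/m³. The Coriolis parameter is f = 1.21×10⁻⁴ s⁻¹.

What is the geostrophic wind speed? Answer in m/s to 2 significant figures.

Pressure gradient: |∂P/∂n| = 1200 Pa / 422000 m = 2.84×10⁻³ Pa/m
Geostrophic balance (pressure-gradient force = Coriolis force):
V_g = (1/(fρ)) |∂P/∂n| = 2.84×10⁻³ / (1.21×10⁻⁴ × 0.671) = 35.0 m/s

35 m/s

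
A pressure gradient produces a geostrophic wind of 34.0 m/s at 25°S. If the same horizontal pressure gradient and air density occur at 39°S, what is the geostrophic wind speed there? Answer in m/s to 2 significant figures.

23 m/s

With the same pressure gradient and density, V_g ∝ 1/f ∝ 1/sin φ.
V₂ = V₁ · sin φ₁ / sin φ₂ = 34.0 × sin 25° / sin 39°
V₂ = 34.0 × 0.4226/0.6293 = 23 m/s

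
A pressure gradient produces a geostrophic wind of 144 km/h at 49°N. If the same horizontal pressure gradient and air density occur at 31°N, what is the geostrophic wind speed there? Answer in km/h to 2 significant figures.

210 km/h

With the same pressure gradient and density, V_g ∝ 1/f ∝ 1/sin φ.
V₂ = V₁ · sin φ₁ / sin φ₂ = 144 × sin 49° / sin 31°
V₂ = 144 × 0.7547/0.5150 = 210 km/h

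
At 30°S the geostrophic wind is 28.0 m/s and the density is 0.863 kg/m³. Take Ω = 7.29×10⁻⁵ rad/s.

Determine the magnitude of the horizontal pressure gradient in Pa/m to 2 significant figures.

1.8×10⁻³ Pa/m

Coriolis parameter at 30°S:
f = 2Ω sin φ = 2 × 7.29×10⁻⁵ × sin 30° = 7.29×10⁻⁵ s⁻¹
Geostrophic balance rearranged: |∂P/∂n| = f ρ V_g
|∂P/∂n| = 7.29×10⁻⁵ × 0.863 × 28.0 = 1.76×10⁻³ Pa/m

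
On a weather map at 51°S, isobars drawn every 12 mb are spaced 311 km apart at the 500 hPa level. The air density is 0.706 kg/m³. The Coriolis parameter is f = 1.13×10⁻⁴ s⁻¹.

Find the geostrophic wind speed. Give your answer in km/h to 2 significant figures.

Pressure gradient: |∂P/∂n| = 1200 Pa / 311000 m = 3.86×10⁻³ Pa/m
Geostrophic balance (pressure-gradient force = Coriolis force):
V_g = (1/(fρ)) |∂P/∂n| = 3.86×10⁻³ / (1.13×10⁻⁴ × 0.706) = 48.4 m/s
Converting: 48.4 m/s × 3.6 = 170 km/h

170 km/h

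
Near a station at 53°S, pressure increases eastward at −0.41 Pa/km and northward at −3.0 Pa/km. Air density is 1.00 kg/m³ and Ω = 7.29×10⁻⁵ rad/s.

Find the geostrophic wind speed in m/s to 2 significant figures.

26 m/s

Coriolis parameter at 53°S:
f = 2Ω sin φ = 2 × 7.29×10⁻⁵ × sin 53° = 1.16×10⁻⁴ s⁻¹
In the Southern Hemisphere f is negative: f = −1.16×10⁻⁴ s⁻¹.
Component geostrophic relations (x east, y north):
u_g = −(1/(fρ)) ∂P/∂y,  v_g = (1/(fρ)) ∂P/∂x
u_g = −(−3.0×10⁻³)/(−1.16×10⁻⁴ × 1.00) = −25.8 m/s;  v_g = (−0.41×10⁻³)/(−1.16×10⁻⁴ × 1.00) = 3.52 m/s
|V_g| = √(u_g² + v_g²) = 26.0 m/s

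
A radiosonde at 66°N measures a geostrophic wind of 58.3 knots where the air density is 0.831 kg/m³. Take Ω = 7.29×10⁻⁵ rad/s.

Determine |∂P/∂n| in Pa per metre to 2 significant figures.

3.3×10⁻³ Pa/m

Coriolis parameter at 66°N:
f = 2Ω sin φ = 2 × 7.29×10⁻⁵ × sin 66° = 1.33×10⁻⁴ s⁻¹
Wind speed in SI: 58.3 knots = 30.0 m/s
Geostrophic balance rearranged: |∂P/∂n| = f ρ V_g
|∂P/∂n| = 1.33×10⁻⁴ × 0.831 × 30.0 = 3.32×10⁻³ Pa/m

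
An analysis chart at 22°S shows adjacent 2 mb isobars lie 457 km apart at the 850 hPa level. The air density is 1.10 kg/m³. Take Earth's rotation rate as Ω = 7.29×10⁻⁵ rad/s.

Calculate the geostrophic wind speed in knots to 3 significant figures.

Coriolis parameter at 22°S:
f = 2Ω sin φ = 2 × 7.29×10⁻⁵ × sin 22° = 5.46×10⁻⁵ s⁻¹
Pressure gradient: |∂P/∂n| = 200 Pa / 457000 m = 4.38×10⁻⁴ Pa/m
Geostrophic balance (pressure-gradient force = Coriolis force):
V_g = (1/(fρ)) |∂P/∂n| = 4.38×10⁻⁴ / (5.46×10⁻⁵ × 1.10) = 7.28 m/s
Converting: 7.28 m/s × 1.944 = 14.2 knots

14.2 knots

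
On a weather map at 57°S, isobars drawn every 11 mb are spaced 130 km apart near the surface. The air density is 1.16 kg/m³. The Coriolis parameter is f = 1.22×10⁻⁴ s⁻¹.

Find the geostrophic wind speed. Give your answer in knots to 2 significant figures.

Pressure gradient: |∂P/∂n| = 1100 Pa / 130000 m = 8.46×10⁻³ Pa/m
Geostrophic balance (pressure-gradient force = Coriolis force):
V_g = (1/(fρ)) |∂P/∂n| = 8.46×10⁻³ / (1.22×10⁻⁴ × 1.16) = 59.8 m/s
Converting: 59.8 m/s × 1.944 = 120 knots

120 knots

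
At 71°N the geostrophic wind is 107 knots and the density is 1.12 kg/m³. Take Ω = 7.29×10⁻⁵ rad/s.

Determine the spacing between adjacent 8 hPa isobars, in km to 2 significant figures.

Coriolis parameter at 71°N:
f = 2Ω sin φ = 2 × 7.29×10⁻⁵ × sin 71° = 1.38×10⁻⁴ s⁻¹
Wind speed in SI: 107 knots = 55.0 m/s
Geostrophic balance rearranged: |∂P/∂n| = f ρ V_g
|∂P/∂n| = 1.38×10⁻⁴ × 1.12 × 55.0 = 8.50×10⁻³ Pa/m
Isobar spacing: Δn = ΔP/|∂P/∂n| = 800 Pa / 8.50×10⁻³ Pa/m = 94129 m ≈ 94 km

94 km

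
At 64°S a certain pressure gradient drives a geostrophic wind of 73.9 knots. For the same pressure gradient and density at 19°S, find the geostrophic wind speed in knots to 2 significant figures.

200 knots

With the same pressure gradient and density, V_g ∝ 1/f ∝ 1/sin φ.
V₂ = V₁ · sin φ₁ / sin φ₂ = 73.9 × sin 64° / sin 19°
V₂ = 73.9 × 0.8988/0.3256 = 200 knots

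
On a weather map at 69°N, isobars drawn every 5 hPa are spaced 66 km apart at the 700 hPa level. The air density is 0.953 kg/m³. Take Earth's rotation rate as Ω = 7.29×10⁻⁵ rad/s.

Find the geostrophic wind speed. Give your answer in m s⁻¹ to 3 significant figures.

58.4 m s⁻¹

Coriolis parameter at 69°N:
f = 2Ω sin φ = 2 × 7.29×10⁻⁵ × sin 69° = 1.36×10⁻⁴ s⁻¹
Pressure gradient: |∂P/∂n| = 500 Pa / 66000 m = 7.58×10⁻³ Pa/m
Geostrophic balance (pressure-gradient force = Coriolis force):
V_g = (1/(fρ)) |∂P/∂n| = 7.58×10⁻³ / (1.36×10⁻⁴ × 0.953) = 58.4 m/s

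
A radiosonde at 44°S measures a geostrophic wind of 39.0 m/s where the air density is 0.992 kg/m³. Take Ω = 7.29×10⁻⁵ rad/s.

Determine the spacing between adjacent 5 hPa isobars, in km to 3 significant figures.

Coriolis parameter at 44°S:
f = 2Ω sin φ = 2 × 7.29×10⁻⁵ × sin 44° = 1.01×10⁻⁴ s⁻¹
Geostrophic balance rearranged: |∂P/∂n| = f ρ V_g
|∂P/∂n| = 1.01×10⁻⁴ × 0.992 × 39.0 = 3.92×10⁻³ Pa/m
Isobar spacing: Δn = ΔP/|∂P/∂n| = 500 Pa / 3.92×10⁻³ Pa/m = 127604 m ≈ 128 km

128 km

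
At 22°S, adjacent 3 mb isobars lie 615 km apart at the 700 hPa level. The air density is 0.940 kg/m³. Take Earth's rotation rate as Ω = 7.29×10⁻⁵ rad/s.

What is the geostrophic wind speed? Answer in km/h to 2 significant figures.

Coriolis parameter at 22°S:
f = 2Ω sin φ = 2 × 7.29×10⁻⁵ × sin 22° = 5.46×10⁻⁵ s⁻¹
Pressure gradient: |∂P/∂n| = 300 Pa / 615000 m = 4.88×10⁻⁴ Pa/m
Geostrophic balance (pressure-gradient force = Coriolis force):
V_g = (1/(fρ)) |∂P/∂n| = 4.88×10⁻⁴ / (5.46×10⁻⁵ × 0.940) = 9.50 m/s
Converting: 9.50 m/s × 3.6 = 34 km/h

34 km/h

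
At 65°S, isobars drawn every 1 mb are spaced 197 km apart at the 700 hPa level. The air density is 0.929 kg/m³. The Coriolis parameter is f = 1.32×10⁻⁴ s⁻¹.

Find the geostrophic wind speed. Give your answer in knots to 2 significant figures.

Pressure gradient: |∂P/∂n| = 100 Pa / 197000 m = 5.08×10⁻⁴ Pa/m
Geostrophic balance (pressure-gradient force = Coriolis force):
V_g = (1/(fρ)) |∂P/∂n| = 5.08×10⁻⁴ / (1.32×10⁻⁴ × 0.929) = 4.14 m/s
Converting: 4.14 m/s × 1.944 = 8.0 knots

8.0 knots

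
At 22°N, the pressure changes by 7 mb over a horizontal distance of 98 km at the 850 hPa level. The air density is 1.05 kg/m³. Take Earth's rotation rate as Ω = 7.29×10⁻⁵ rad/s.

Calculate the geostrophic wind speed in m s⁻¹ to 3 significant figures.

125 m s⁻¹

Coriolis parameter at 22°N:
f = 2Ω sin φ = 2 × 7.29×10⁻⁵ × sin 22° = 5.46×10⁻⁵ s⁻¹
Pressure gradient: |∂P/∂n| = 700 Pa / 98000 m = 7.14×10⁻³ Pa/m
Geostrophic balance (pressure-gradient force = Coriolis force):
V_g = (1/(fρ)) |∂P/∂n| = 7.14×10⁻³ / (5.46×10⁻⁵ × 1.05) = 125 m/s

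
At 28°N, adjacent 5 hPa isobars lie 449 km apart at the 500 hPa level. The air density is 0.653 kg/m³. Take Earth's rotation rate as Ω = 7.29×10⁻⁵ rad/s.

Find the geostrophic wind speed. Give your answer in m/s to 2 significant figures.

25 m/s

Coriolis parameter at 28°N:
f = 2Ω sin φ = 2 × 7.29×10⁻⁵ × sin 28° = 6.84×10⁻⁵ s⁻¹
Pressure gradient: |∂P/∂n| = 500 Pa / 449000 m = 1.11×10⁻³ Pa/m
Geostrophic balance (pressure-gradient force = Coriolis force):
V_g = (1/(fρ)) |∂P/∂n| = 1.11×10⁻³ / (6.84×10⁻⁵ × 0.653) = 24.9 m/s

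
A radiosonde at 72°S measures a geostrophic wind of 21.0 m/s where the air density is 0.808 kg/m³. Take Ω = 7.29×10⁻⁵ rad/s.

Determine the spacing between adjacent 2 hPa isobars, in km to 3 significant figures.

85.0 km

Coriolis parameter at 72°S:
f = 2Ω sin φ = 2 × 7.29×10⁻⁵ × sin 72° = 1.39×10⁻⁴ s⁻¹
Geostrophic balance rearranged: |∂P/∂n| = f ρ V_g
|∂P/∂n| = 1.39×10⁻⁴ × 0.808 × 21.0 = 2.35×10⁻³ Pa/m
Isobar spacing: Δn = ΔP/|∂P/∂n| = 200 Pa / 2.35×10⁻³ Pa/m = 85003 m ≈ 85.0 km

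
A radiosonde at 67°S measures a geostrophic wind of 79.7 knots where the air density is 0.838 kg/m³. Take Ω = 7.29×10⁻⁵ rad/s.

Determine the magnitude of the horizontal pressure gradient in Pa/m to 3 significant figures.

Coriolis parameter at 67°S:
f = 2Ω sin φ = 2 × 7.29×10⁻⁵ × sin 67° = 1.34×10⁻⁴ s⁻¹
Wind speed in SI: 79.7 knots = 41.0 m/s
Geostrophic balance rearranged: |∂P/∂n| = f ρ V_g
|∂P/∂n| = 1.34×10⁻⁴ × 0.838 × 41.0 = 4.61×10⁻³ Pa/m

4.61×10⁻³ Pa/m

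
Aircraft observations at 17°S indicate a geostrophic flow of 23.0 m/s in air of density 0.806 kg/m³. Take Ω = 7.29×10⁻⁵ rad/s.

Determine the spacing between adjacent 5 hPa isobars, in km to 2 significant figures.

630 km

Coriolis parameter at 17°S:
f = 2Ω sin φ = 2 × 7.29×10⁻⁵ × sin 17° = 4.26×10⁻⁵ s⁻¹
Geostrophic balance rearranged: |∂P/∂n| = f ρ V_g
|∂P/∂n| = 4.26×10⁻⁵ × 0.806 × 23.0 = 7.90×10⁻⁴ Pa/m
Isobar spacing: Δn = ΔP/|∂P/∂n| = 500 Pa / 7.90×10⁻⁴ Pa/m = 632724 m ≈ 630 km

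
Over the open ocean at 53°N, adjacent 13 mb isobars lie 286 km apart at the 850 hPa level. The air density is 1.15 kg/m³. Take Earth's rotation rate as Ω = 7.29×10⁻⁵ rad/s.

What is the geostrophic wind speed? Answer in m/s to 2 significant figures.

34 m/s

Coriolis parameter at 53°N:
f = 2Ω sin φ = 2 × 7.29×10⁻⁵ × sin 53° = 1.16×10⁻⁴ s⁻¹
Pressure gradient: |∂P/∂n| = 1300 Pa / 286000 m = 4.55×10⁻³ Pa/m
Geostrophic balance (pressure-gradient force = Coriolis force):
V_g = (1/(fρ)) |∂P/∂n| = 4.55×10⁻³ / (1.16×10⁻⁴ × 1.15) = 33.9 m/s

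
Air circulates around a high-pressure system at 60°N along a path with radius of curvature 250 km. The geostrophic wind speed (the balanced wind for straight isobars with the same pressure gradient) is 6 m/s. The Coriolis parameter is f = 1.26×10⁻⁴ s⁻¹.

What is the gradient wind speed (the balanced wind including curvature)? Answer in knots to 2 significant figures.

Around a high, pressure-gradient force acts outward with centrifugal, so Coriolis balances both:
fV = (1/ρ)|∂P/∂n| + V²/R  →  V² − fR·V + fR·V_g = 0
With fR = 1.26×10⁻⁴ × 250×10³ m = 31.5 m/s:
V = [fR − √((fR)² − 4 fR V_g)]/2 = [31.5 − √(31.5² − 4×31.5×6)]/2 = 8.06 m/s
Supergeostrophic (V > V_g = 6 m/s), as expected around a high.
Converting: 8.06 m/s × 1.944 = 16 knots

16 knots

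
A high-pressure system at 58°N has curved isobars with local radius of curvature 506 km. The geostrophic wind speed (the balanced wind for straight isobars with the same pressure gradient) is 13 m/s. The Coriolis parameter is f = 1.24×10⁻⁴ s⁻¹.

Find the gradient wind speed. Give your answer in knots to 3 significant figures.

Around a high, pressure-gradient force acts outward with centrifugal, so Coriolis balances both:
fV = (1/ρ)|∂P/∂n| + V²/R  →  V² − fR·V + fR·V_g = 0
With fR = 1.24×10⁻⁴ × 506×10³ m = 62.7 m/s:
V = [fR − √((fR)² − 4 fR V_g)]/2 = [62.7 − √(62.7² − 4×62.7×13)]/2 = 18.4 m/s
Supergeostrophic (V > V_g = 13 m/s), as expected around a high.
Converting: 18.4 m/s × 1.944 = 35.7 knots

35.7 knots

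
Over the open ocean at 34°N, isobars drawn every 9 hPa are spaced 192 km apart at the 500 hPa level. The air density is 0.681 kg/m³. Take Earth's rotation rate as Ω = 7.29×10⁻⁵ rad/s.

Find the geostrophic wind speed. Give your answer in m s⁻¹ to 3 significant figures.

Coriolis parameter at 34°N:
f = 2Ω sin φ = 2 × 7.29×10⁻⁵ × sin 34° = 8.15×10⁻⁵ s⁻¹
Pressure gradient: |∂P/∂n| = 900 Pa / 192000 m = 4.69×10⁻³ Pa/m
Geostrophic balance (pressure-gradient force = Coriolis force):
V_g = (1/(fρ)) |∂P/∂n| = 4.69×10⁻³ / (8.15×10⁻⁵ × 0.681) = 84.4 m/s

84.4 m s⁻¹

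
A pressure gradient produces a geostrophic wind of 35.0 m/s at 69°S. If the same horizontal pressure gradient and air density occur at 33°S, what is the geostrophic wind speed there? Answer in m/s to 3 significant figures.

60.0 m/s

With the same pressure gradient and density, V_g ∝ 1/f ∝ 1/sin φ.
V₂ = V₁ · sin φ₁ / sin φ₂ = 35.0 × sin 69° / sin 33°
V₂ = 35.0 × 0.9336/0.5446 = 60.0 m/s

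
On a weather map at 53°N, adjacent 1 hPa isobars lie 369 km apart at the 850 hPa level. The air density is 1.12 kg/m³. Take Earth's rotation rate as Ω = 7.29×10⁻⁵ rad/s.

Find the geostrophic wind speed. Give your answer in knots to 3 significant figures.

4.04 knots

Coriolis parameter at 53°N:
f = 2Ω sin φ = 2 × 7.29×10⁻⁵ × sin 53° = 1.16×10⁻⁴ s⁻¹
Pressure gradient: |∂P/∂n| = 100 Pa / 369000 m = 2.71×10⁻⁴ Pa/m
Geostrophic balance (pressure-gradient force = Coriolis force):
V_g = (1/(fρ)) |∂P/∂n| = 2.71×10⁻⁴ / (1.16×10⁻⁴ × 1.12) = 2.08 m/s
Converting: 2.08 m/s × 1.944 = 4.04 knots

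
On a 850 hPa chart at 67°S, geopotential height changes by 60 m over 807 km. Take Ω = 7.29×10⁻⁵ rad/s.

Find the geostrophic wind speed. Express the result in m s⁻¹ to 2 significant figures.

5.4 m s⁻¹

Coriolis parameter at 67°S:
f = 2Ω sin φ = 2 × 7.29×10⁻⁵ × sin 67° = 1.34×10⁻⁴ s⁻¹
Height gradient: |∂Z/∂n| = 60 m / 807000 m = 7.43×10⁻⁵
On a pressure surface, geostrophic balance gives V_g = (g/f)|∂Z/∂n|:
V_g = 9.81 × 7.43×10⁻⁵ / 1.34×10⁻⁴ = 5.43 m/s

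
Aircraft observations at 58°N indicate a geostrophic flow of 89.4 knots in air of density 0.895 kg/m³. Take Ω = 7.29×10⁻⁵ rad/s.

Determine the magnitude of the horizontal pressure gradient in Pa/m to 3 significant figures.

5.09×10⁻³ Pa/m

Coriolis parameter at 58°N:
f = 2Ω sin φ = 2 × 7.29×10⁻⁵ × sin 58° = 1.24×10⁻⁴ s⁻¹
Wind speed in SI: 89.4 knots = 46.0 m/s
Geostrophic balance rearranged: |∂P/∂n| = f ρ V_g
|∂P/∂n| = 1.24×10⁻⁴ × 0.895 × 46.0 = 5.09×10⁻³ Pa/m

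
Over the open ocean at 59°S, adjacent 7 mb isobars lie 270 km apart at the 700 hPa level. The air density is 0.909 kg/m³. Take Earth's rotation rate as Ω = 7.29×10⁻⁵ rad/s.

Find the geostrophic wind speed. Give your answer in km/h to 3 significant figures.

82.2 km/h

Coriolis parameter at 59°S:
f = 2Ω sin φ = 2 × 7.29×10⁻⁵ × sin 59° = 1.25×10⁻⁴ s⁻¹
Pressure gradient: |∂P/∂n| = 700 Pa / 270000 m = 2.59×10⁻³ Pa/m
Geostrophic balance (pressure-gradient force = Coriolis force):
V_g = (1/(fρ)) |∂P/∂n| = 2.59×10⁻³ / (1.25×10⁻⁴ × 0.909) = 22.8 m/s
Converting: 22.8 m/s × 3.6 = 82.2 km/h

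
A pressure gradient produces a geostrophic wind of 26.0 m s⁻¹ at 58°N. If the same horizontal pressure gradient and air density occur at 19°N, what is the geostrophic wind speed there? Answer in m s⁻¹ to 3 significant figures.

With the same pressure gradient and density, V_g ∝ 1/f ∝ 1/sin φ.
V₂ = V₁ · sin φ₁ / sin φ₂ = 26.0 × sin 58° / sin 19°
V₂ = 26.0 × 0.8480/0.3256 = 67.7 m s⁻¹

67.7 m s⁻¹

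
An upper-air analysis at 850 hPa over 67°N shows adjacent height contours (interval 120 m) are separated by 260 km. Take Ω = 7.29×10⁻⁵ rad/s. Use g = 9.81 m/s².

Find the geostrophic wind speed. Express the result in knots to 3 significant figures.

65.6 knots

Coriolis parameter at 67°N:
f = 2Ω sin φ = 2 × 7.29×10⁻⁵ × sin 67° = 1.34×10⁻⁴ s⁻¹
Height gradient: |∂Z/∂n| = 120 m / 260000 m = 4.62×10⁻⁴
On a pressure surface, geostrophic balance gives V_g = (g/f)|∂Z/∂n|:
V_g = 9.81 × 4.62×10⁻⁴ / 1.34×10⁻⁴ = 33.7 m/s
Converting: 33.7 m/s × 1.944 = 65.6 knots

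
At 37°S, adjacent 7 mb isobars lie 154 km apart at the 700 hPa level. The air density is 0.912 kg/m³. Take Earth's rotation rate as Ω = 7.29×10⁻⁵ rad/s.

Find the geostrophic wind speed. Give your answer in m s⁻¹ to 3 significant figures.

Coriolis parameter at 37°S:
f = 2Ω sin φ = 2 × 7.29×10⁻⁵ × sin 37° = 8.77×10⁻⁵ s⁻¹
Pressure gradient: |∂P/∂n| = 700 Pa / 154000 m = 4.55×10⁻³ Pa/m
Geostrophic balance (pressure-gradient force = Coriolis force):
V_g = (1/(fρ)) |∂P/∂n| = 4.55×10⁻³ / (8.77×10⁻⁵ × 0.912) = 56.8 m/s

56.8 m s⁻¹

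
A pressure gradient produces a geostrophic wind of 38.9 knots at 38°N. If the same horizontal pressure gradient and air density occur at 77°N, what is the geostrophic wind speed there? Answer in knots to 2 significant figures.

With the same pressure gradient and density, V_g ∝ 1/f ∝ 1/sin φ.
V₂ = V₁ · sin φ₁ / sin φ₂ = 38.9 × sin 38° / sin 77°
V₂ = 38.9 × 0.6157/0.9744 = 25 knots

25 knots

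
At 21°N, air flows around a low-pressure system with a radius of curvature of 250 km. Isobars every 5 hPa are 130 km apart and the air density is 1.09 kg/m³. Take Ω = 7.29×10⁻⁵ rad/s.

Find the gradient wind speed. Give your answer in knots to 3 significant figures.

46.4 knots

Coriolis parameter at 21°N:
f = 2Ω sin φ = 2 × 7.29×10⁻⁵ × sin 21° = 5.23×10⁻⁵ s⁻¹
Pressure gradient: |∂P/∂n| = 500 Pa / 130000 m = 3.85×10⁻³ Pa/m
Geostrophic speed: V_g = |∂P/∂n|/(fρ) = 3.85×10⁻³/(5.23×10⁻⁵ × 1.09) = 67.5 m/s
Around a low, centrifugal force acts outward with Coriolis, so pressure-gradient force balances both:
(1/ρ)|∂P/∂n| = fV + V²/R  →  V² + fR·V − fR·V_g = 0
With fR = 5.23×10⁻⁵ × 250×10³ m = 13.1 m/s:
V = [−fR + √((fR)² + 4 fR V_g)]/2 = [−13.1 + √(13.1² + 4×13.1×67.5)]/2 = 23.9 m/s
Subgeostrophic (V < V_g = 67.5 m/s), as expected around a low.
Converting: 23.9 m/s × 1.944 = 46.4 knots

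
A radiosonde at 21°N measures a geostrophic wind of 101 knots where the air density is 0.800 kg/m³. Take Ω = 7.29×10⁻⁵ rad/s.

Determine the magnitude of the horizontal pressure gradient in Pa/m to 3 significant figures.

Coriolis parameter at 21°N:
f = 2Ω sin φ = 2 × 7.29×10⁻⁵ × sin 21° = 5.23×10⁻⁵ s⁻¹
Wind speed in SI: 101 knots = 52.0 m/s
Geostrophic balance rearranged: |∂P/∂n| = f ρ V_g
|∂P/∂n| = 5.23×10⁻⁵ × 0.800 × 52.0 = 2.17×10⁻³ Pa/m

2.17×10⁻³ Pa/m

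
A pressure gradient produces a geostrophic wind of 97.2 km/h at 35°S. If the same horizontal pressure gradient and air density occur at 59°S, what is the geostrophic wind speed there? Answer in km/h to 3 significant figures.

65.0 km/h

With the same pressure gradient and density, V_g ∝ 1/f ∝ 1/sin φ.
V₂ = V₁ · sin φ₁ / sin φ₂ = 97.2 × sin 35° / sin 59°
V₂ = 97.2 × 0.5736/0.8572 = 65.0 km/h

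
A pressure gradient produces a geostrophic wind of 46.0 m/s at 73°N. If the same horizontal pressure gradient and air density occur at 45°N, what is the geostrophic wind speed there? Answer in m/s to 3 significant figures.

62.2 m/s

With the same pressure gradient and density, V_g ∝ 1/f ∝ 1/sin φ.
V₂ = V₁ · sin φ₁ / sin φ₂ = 46.0 × sin 73° / sin 45°
V₂ = 46.0 × 0.9563/0.7071 = 62.2 m/s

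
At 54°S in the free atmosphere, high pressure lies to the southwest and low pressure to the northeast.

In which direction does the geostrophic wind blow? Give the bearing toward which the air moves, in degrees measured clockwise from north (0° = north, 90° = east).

315°

The pressure-gradient force points toward the northeast (bearing 045°).
Geostrophic balance: in the Southern Hemisphere the Coriolis force deflects motion to the left, so the geostrophic wind blows 90° to the left of the pressure-gradient force (low pressure on the right).
Rotating 045° by 90° counterclockwise gives 315° — the wind blows toward the northwest.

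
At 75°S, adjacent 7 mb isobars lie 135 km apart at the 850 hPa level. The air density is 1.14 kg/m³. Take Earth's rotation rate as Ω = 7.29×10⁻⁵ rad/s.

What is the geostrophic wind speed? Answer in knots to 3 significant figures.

62.8 knots

Coriolis parameter at 75°S:
f = 2Ω sin φ = 2 × 7.29×10⁻⁵ × sin 75° = 1.41×10⁻⁴ s⁻¹
Pressure gradient: |∂P/∂n| = 700 Pa / 135000 m = 5.19×10⁻³ Pa/m
Geostrophic balance (pressure-gradient force = Coriolis force):
V_g = (1/(fρ)) |∂P/∂n| = 5.19×10⁻³ / (1.41×10⁻⁴ × 1.14) = 32.3 m/s
Converting: 32.3 m/s × 1.944 = 62.8 knots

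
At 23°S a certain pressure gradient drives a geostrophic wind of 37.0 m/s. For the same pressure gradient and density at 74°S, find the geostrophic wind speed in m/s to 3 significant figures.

With the same pressure gradient and density, V_g ∝ 1/f ∝ 1/sin φ.
V₂ = V₁ · sin φ₁ / sin φ₂ = 37.0 × sin 23° / sin 74°
V₂ = 37.0 × 0.3907/0.9613 = 15.0 m/s

15.0 m/s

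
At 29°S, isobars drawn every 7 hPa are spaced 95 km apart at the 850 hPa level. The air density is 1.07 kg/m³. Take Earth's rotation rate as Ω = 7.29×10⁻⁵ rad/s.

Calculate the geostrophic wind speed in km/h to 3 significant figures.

Coriolis parameter at 29°S:
f = 2Ω sin φ = 2 × 7.29×10⁻⁵ × sin 29° = 7.07×10⁻⁵ s⁻¹
Pressure gradient: |∂P/∂n| = 700 Pa / 95000 m = 7.37×10⁻³ Pa/m
Geostrophic balance (pressure-gradient force = Coriolis force):
V_g = (1/(fρ)) |∂P/∂n| = 7.37×10⁻³ / (7.07×10⁻⁵ × 1.07) = 97.4 m/s
Converting: 97.4 m/s × 3.6 = 351 km/h

351 km/h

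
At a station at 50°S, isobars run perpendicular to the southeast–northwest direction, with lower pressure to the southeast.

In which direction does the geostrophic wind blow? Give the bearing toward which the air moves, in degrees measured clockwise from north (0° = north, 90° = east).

The pressure-gradient force points toward the southeast (bearing 135°).
Geostrophic balance: in the Southern Hemisphere the Coriolis force deflects motion to the left, so the geostrophic wind blows 90° to the left of the pressure-gradient force (low pressure on the right).
Rotating 135° by 90° counterclockwise gives 045° — the wind blows toward the northeast.

045°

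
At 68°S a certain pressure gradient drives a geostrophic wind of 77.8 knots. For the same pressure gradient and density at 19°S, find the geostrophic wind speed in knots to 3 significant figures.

222 knots

With the same pressure gradient and density, V_g ∝ 1/f ∝ 1/sin φ.
V₂ = V₁ · sin φ₁ / sin φ₂ = 77.8 × sin 68° / sin 19°
V₂ = 77.8 × 0.9272/0.3256 = 222 knots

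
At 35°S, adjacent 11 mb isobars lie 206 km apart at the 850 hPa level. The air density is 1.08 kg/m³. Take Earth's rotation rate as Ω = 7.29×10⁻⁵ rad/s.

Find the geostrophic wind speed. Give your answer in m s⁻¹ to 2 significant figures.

Coriolis parameter at 35°S:
f = 2Ω sin φ = 2 × 7.29×10⁻⁵ × sin 35° = 8.36×10⁻⁵ s⁻¹
Pressure gradient: |∂P/∂n| = 1100 Pa / 206000 m = 5.34×10⁻³ Pa/m
Geostrophic balance (pressure-gradient force = Coriolis force):
V_g = (1/(fρ)) |∂P/∂n| = 5.34×10⁻³ / (8.36×10⁻⁵ × 1.08) = 59.1 m/s

59 m s⁻¹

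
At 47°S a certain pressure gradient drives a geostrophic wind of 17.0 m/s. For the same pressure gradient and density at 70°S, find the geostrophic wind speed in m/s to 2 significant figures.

13 m/s

With the same pressure gradient and density, V_g ∝ 1/f ∝ 1/sin φ.
V₂ = V₁ · sin φ₁ / sin φ₂ = 17.0 × sin 47° / sin 70°
V₂ = 17.0 × 0.7314/0.9397 = 13 m/s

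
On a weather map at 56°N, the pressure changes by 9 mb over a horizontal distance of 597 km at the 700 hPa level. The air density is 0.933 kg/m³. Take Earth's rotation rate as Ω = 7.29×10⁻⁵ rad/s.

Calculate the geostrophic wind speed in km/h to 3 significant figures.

48.1 km/h

Coriolis parameter at 56°N:
f = 2Ω sin φ = 2 × 7.29×10⁻⁵ × sin 56° = 1.21×10⁻⁴ s⁻¹
Pressure gradient: |∂P/∂n| = 900 Pa / 597000 m = 1.51×10⁻³ Pa/m
Geostrophic balance (pressure-gradient force = Coriolis force):
V_g = (1/(fρ)) |∂P/∂n| = 1.51×10⁻³ / (1.21×10⁻⁴ × 0.933) = 13.4 m/s
Converting: 13.4 m/s × 3.6 = 48.1 km/h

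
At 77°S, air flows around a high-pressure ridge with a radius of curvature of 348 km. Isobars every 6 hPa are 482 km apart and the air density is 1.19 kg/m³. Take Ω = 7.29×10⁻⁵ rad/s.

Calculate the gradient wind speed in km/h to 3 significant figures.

Coriolis parameter at 77°S:
f = 2Ω sin φ = 2 × 7.29×10⁻⁵ × sin 77° = 1.42×10⁻⁴ s⁻¹
Pressure gradient: |∂P/∂n| = 600 Pa / 482000 m = 1.24×10⁻³ Pa/m
Geostrophic speed: V_g = |∂P/∂n|/(fρ) = 1.24×10⁻³/(1.42×10⁻⁴ × 1.19) = 7.36 m/s
Around a high, pressure-gradient force acts outward with centrifugal, so Coriolis balances both:
fV = (1/ρ)|∂P/∂n| + V²/R  →  V² − fR·V + fR·V_g = 0
With fR = 1.42×10⁻⁴ × 348×10³ m = 49.4 m/s:
V = [fR − √((fR)² − 4 fR V_g)]/2 = [49.4 − √(49.4² − 4×49.4×7.36)]/2 = 9 m/s
Supergeostrophic (V > V_g = 7.36 m/s), as expected around a high.
Converting: 9 m/s × 3.6 = 32.4 km/h

32.4 km/h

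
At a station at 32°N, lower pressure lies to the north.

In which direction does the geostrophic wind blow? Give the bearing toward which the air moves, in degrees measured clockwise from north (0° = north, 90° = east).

The pressure-gradient force points toward the north (bearing 000°).
Geostrophic balance: in the Northern Hemisphere the Coriolis force deflects motion to the right, so the geostrophic wind blows 90° to the right of the pressure-gradient force (low pressure on the left).
Rotating 000° by 90° clockwise gives 090° — the wind blows toward the east.

090°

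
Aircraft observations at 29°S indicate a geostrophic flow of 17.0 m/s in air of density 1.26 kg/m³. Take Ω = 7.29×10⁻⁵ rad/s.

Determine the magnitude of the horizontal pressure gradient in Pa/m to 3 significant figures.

Coriolis parameter at 29°S:
f = 2Ω sin φ = 2 × 7.29×10⁻⁵ × sin 29° = 7.07×10⁻⁵ s⁻¹
Geostrophic balance rearranged: |∂P/∂n| = f ρ V_g
|∂P/∂n| = 7.07×10⁻⁵ × 1.26 × 17.0 = 1.51×10⁻³ Pa/m

1.51×10⁻³ Pa/m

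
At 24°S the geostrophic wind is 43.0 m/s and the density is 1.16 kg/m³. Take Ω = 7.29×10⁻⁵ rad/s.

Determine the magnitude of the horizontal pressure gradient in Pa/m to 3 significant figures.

2.96×10⁻³ Pa/m

Coriolis parameter at 24°S:
f = 2Ω sin φ = 2 × 7.29×10⁻⁵ × sin 24° = 5.93×10⁻⁵ s⁻¹
Geostrophic balance rearranged: |∂P/∂n| = f ρ V_g
|∂P/∂n| = 5.93×10⁻⁵ × 1.16 × 43.0 = 2.96×10⁻³ Pa/m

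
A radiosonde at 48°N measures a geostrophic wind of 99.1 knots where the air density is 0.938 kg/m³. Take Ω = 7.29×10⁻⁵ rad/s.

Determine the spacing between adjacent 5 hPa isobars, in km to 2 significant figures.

Coriolis parameter at 48°N:
f = 2Ω sin φ = 2 × 7.29×10⁻⁵ × sin 48° = 1.08×10⁻⁴ s⁻¹
Wind speed in SI: 99.1 knots = 51.0 m/s
Geostrophic balance rearranged: |∂P/∂n| = f ρ V_g
|∂P/∂n| = 1.08×10⁻⁴ × 0.938 × 51.0 = 5.18×10⁻³ Pa/m
Isobar spacing: Δn = ΔP/|∂P/∂n| = 500 Pa / 5.18×10⁻³ Pa/m = 96499 m ≈ 96 km

96 km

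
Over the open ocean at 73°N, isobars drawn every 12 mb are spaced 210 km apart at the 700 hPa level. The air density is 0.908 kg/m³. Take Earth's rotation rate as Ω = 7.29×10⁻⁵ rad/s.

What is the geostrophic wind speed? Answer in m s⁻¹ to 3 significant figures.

Coriolis parameter at 73°N:
f = 2Ω sin φ = 2 × 7.29×10⁻⁵ × sin 73° = 1.39×10⁻⁴ s⁻¹
Pressure gradient: |∂P/∂n| = 1200 Pa / 210000 m = 5.71×10⁻³ Pa/m
Geostrophic balance (pressure-gradient force = Coriolis force):
V_g = (1/(fρ)) |∂P/∂n| = 5.71×10⁻³ / (1.39×10⁻⁴ × 0.908) = 45.1 m/s

45.1 m s⁻¹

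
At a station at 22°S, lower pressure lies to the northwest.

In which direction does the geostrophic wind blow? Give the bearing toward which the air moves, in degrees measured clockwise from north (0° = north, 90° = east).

225°

The pressure-gradient force points toward the northwest (bearing 315°).
Geostrophic balance: in the Southern Hemisphere the Coriolis force deflects motion to the left, so the geostrophic wind blows 90° to the left of the pressure-gradient force (low pressure on the right).
Rotating 315° by 90° counterclockwise gives 225° — the wind blows toward the southwest.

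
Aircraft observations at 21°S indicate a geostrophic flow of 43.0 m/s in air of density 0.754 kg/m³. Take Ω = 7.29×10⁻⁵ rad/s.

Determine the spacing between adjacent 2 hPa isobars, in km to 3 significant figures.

118 km

Coriolis parameter at 21°S:
f = 2Ω sin φ = 2 × 7.29×10⁻⁵ × sin 21° = 5.23×10⁻⁵ s⁻¹
Geostrophic balance rearranged: |∂P/∂n| = f ρ V_g
|∂P/∂n| = 5.23×10⁻⁵ × 0.754 × 43.0 = 1.69×10⁻³ Pa/m
Isobar spacing: Δn = ΔP/|∂P/∂n| = 200 Pa / 1.69×10⁻³ Pa/m = 118060 m ≈ 118 km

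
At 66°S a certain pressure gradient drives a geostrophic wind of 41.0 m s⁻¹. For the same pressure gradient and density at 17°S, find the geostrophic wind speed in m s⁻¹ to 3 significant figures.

128 m s⁻¹

With the same pressure gradient and density, V_g ∝ 1/f ∝ 1/sin φ.
V₂ = V₁ · sin φ₁ / sin φ₂ = 41.0 × sin 66° / sin 17°
V₂ = 41.0 × 0.9135/0.2924 = 128 m s⁻¹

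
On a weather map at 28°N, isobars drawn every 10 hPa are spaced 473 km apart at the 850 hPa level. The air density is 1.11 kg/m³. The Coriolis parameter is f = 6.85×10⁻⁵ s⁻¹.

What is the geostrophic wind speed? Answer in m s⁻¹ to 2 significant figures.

Pressure gradient: |∂P/∂n| = 1000 Pa / 473000 m = 2.11×10⁻³ Pa/m
Geostrophic balance (pressure-gradient force = Coriolis force):
V_g = (1/(fρ)) |∂P/∂n| = 2.11×10⁻³ / (6.85×10⁻⁵ × 1.11) = 27.8 m/s

28 m s⁻¹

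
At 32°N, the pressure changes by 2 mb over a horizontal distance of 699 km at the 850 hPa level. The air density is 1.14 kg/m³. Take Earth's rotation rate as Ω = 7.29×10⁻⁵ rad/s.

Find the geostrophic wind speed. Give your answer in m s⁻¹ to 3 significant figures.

Coriolis parameter at 32°N:
f = 2Ω sin φ = 2 × 7.29×10⁻⁵ × sin 32° = 7.73×10⁻⁵ s⁻¹
Pressure gradient: |∂P/∂n| = 200 Pa / 699000 m = 2.86×10⁻⁴ Pa/m
Geostrophic balance (pressure-gradient force = Coriolis force):
V_g = (1/(fρ)) |∂P/∂n| = 2.86×10⁻⁴ / (7.73×10⁻⁵ × 1.14) = 3.25 m/s

3.25 m s⁻¹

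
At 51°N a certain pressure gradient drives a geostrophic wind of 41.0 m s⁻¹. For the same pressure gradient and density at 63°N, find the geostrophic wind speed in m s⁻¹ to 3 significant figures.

35.8 m s⁻¹

With the same pressure gradient and density, V_g ∝ 1/f ∝ 1/sin φ.
V₂ = V₁ · sin φ₁ / sin φ₂ = 41.0 × sin 51° / sin 63°
V₂ = 41.0 × 0.7771/0.8910 = 35.8 m s⁻¹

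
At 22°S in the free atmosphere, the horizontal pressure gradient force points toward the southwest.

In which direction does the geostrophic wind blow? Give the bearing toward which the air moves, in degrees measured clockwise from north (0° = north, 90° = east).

The pressure-gradient force points toward the southwest (bearing 225°).
Geostrophic balance: in the Southern Hemisphere the Coriolis force deflects motion to the left, so the geostrophic wind blows 90° to the left of the pressure-gradient force (low pressure on the right).
Rotating 225° by 90° counterclockwise gives 135° — the wind blows toward the southeast.

135°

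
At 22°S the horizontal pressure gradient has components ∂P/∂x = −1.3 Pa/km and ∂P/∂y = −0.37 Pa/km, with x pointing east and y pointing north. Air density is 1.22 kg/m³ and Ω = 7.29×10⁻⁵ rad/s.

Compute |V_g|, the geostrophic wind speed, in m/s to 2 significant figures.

Coriolis parameter at 22°S:
f = 2Ω sin φ = 2 × 7.29×10⁻⁵ × sin 22° = 5.46×10⁻⁵ s⁻¹
In the Southern Hemisphere f is negative: f = −5.46×10⁻⁵ s⁻¹.
Component geostrophic relations (x east, y north):
u_g = −(1/(fρ)) ∂P/∂y,  v_g = (1/(fρ)) ∂P/∂x
u_g = −(−0.37×10⁻³)/(−5.46×10⁻⁵ × 1.22) = −5.55 m/s;  v_g = (−1.3×10⁻³)/(−5.46×10⁻⁵ × 1.22) = 19.5 m/s
|V_g| = √(u_g² + v_g²) = 20.3 m/s

20 m/s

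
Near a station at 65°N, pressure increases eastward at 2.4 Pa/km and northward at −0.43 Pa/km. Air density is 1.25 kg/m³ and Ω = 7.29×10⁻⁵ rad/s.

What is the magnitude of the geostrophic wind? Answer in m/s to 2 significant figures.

Coriolis parameter at 65°N:
f = 2Ω sin φ = 2 × 7.29×10⁻⁵ × sin 65° = 1.32×10⁻⁴ s⁻¹
Component geostrophic relations (x east, y north):
u_g = −(1/(fρ)) ∂P/∂y,  v_g = (1/(fρ)) ∂P/∂x
u_g = −(−0.43×10⁻³)/(1.32×10⁻⁴ × 1.25) = 2.60 m/s;  v_g = (2.4×10⁻³)/(1.32×10⁻⁴ × 1.25) = 14.5 m/s
|V_g| = √(u_g² + v_g²) = 14.8 m/s

15 m/s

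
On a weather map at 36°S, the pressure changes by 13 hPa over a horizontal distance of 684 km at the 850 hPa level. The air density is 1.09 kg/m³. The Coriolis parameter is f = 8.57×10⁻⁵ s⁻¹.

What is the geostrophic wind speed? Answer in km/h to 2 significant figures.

Pressure gradient: |∂P/∂n| = 1300 Pa / 684000 m = 1.90×10⁻³ Pa/m
Geostrophic balance (pressure-gradient force = Coriolis force):
V_g = (1/(fρ)) |∂P/∂n| = 1.90×10⁻³ / (8.57×10⁻⁵ × 1.09) = 20.3 m/s
Converting: 20.3 m/s × 3.6 = 73 km/h

73 km/h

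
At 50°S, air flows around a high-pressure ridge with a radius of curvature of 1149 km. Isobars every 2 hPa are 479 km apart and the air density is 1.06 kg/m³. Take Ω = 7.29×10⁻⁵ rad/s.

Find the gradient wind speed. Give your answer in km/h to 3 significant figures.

Coriolis parameter at 50°S:
f = 2Ω sin φ = 2 × 7.29×10⁻⁵ × sin 50° = 1.12×10⁻⁴ s⁻¹
Pressure gradient: |∂P/∂n| = 200 Pa / 479000 m = 4.18×10⁻⁴ Pa/m
Geostrophic speed: V_g = |∂P/∂n|/(fρ) = 4.18×10⁻⁴/(1.12×10⁻⁴ × 1.06) = 3.53 m/s
Around a high, pressure-gradient force acts outward with centrifugal, so Coriolis balances both:
fV = (1/ρ)|∂P/∂n| + V²/R  →  V² − fR·V + fR·V_g = 0
With fR = 1.12×10⁻⁴ × 1149×10³ m = 128 m/s:
V = [fR − √((fR)² − 4 fR V_g)]/2 = [128 − √(128² − 4×128×3.53)]/2 = 3.63 m/s
Supergeostrophic (V > V_g = 3.53 m/s), as expected around a high.
Converting: 3.63 m/s × 3.6 = 13.1 km/h

13.1 km/h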